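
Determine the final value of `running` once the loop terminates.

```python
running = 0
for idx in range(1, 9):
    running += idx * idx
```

Let's trace through this code step by step.

Initialize: running = 0
Entering loop: for idx in range(1, 9):
After iteration 1: idx = 1, running = 1
After iteration 2: idx = 2, running = 5
After iteration 3: idx = 3, running = 14
After iteration 4: idx = 4, running = 30
After iteration 5: idx = 5, running = 55
After iteration 6: idx = 6, running = 91
After iteration 7: idx = 7, running = 140
After iteration 8: idx = 8, running = 204
Loop ends.

Final answer: 204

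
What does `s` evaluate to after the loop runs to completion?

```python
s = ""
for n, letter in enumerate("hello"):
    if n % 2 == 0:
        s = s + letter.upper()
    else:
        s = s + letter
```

Let's trace through this code step by step.

Initialize: s = ''
Entering loop: for n, letter in enumerate("hello"):
After iteration 1: n = 0, letter = 'h', s = 'H'
After iteration 2: n = 1, letter = 'e', s = 'He'
After iteration 3: n = 2, letter = 'l', s = 'HeL'
After iteration 4: n = 3, letter = 'l', s = 'HeLl'
After iteration 5: n = 4, letter = 'o', s = 'HeLlO'
Loop ends.

Final answer: 'HeLlO'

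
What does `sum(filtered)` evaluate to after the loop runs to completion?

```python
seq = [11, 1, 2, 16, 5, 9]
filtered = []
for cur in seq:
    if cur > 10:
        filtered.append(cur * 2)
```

Let's trace through this code step by step.

Initialize: seq = [11, 1, 2, 16, 5, 9]
Initialize: filtered = []
Entering loop: for cur in seq:
After iteration 1: cur = 11, filtered = [22]
After iteration 2: cur = 1, filtered = [22]
After iteration 3: cur = 2, filtered = [22]
After iteration 4: cur = 16, filtered = [22, 32]
After iteration 5: cur = 5, filtered = [22, 32]
After iteration 6: cur = 9, filtered = [22, 32]
Loop ends.
sum(filtered) = 54

Final answer: 54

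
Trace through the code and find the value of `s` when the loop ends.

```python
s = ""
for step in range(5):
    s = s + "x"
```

Let's trace through this code step by step.

Initialize: s = ''
Entering loop: for step in range(5):
After iteration 1: step = 0, s = 'x'
After iteration 2: step = 1, s = 'xx'
After iteration 3: step = 2, s = 'xxx'
After iteration 4: step = 3, s = 'xxxx'
After iteration 5: step = 4, s = 'xxxxx'
Loop ends.

Final answer: 'xxxxx'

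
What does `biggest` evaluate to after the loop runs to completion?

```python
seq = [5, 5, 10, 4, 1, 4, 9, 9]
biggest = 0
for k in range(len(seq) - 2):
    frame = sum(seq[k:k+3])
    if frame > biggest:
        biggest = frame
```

Let's trace through this code step by step.

Initialize: seq = [5, 5, 10, 4, 1, 4, 9, 9]
Initialize: biggest = 0
Entering loop: for k in range(len(seq) - 2):
After iteration 1: k = 0, biggest = 20, frame = 20
After iteration 2: k = 1, biggest = 20, frame = 19
After iteration 3: k = 2, biggest = 20, frame = 15
After iteration 4: k = 3, biggest = 20, frame = 9
After iteration 5: k = 4, biggest = 20, frame = 14
After iteration 6: k = 5, biggest = 22, frame = 22
Loop ends.

Final answer: 22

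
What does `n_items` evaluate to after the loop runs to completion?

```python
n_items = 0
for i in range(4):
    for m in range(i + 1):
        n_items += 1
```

Let's trace through this code step by step.

Initialize: n_items = 0
Entering loop: for i in range(4):
After iteration 1: i = 0, n_items = 1, m = 0
After iteration 2: i = 1, n_items = 3, m = 1
After iteration 3: i = 2, n_items = 6, m = 2
After iteration 4: i = 3, n_items = 10, m = 3
Loop ends.

Final answer: 10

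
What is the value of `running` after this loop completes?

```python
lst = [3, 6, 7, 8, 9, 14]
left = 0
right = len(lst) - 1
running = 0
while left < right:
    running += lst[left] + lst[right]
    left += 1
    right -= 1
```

Let's trace through this code step by step.

Initialize: lst = [3, 6, 7, 8, 9, 14]
Initialize: left = 0
Initialize: right = 5
Initialize: running = 0
Entering loop: while left < right:
After iteration 1: left = 1, right = 4, running = 17
After iteration 2: left = 2, right = 3, running = 32
After iteration 3: left = 3, right = 2, running = 47
Loop ends.

Final answer: 47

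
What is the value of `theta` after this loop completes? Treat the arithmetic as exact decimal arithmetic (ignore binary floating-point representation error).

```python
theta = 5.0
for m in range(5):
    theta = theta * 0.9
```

Let's trace through this code step by step.

Initialize: theta = 5.0
Entering loop: for m in range(5):
After iteration 1: m = 0, theta = 4.5
After iteration 2: m = 1, theta = 4.05
After iteration 3: m = 2, theta = 3.645
After iteration 4: m = 3, theta = 3.2805
After iteration 5: m = 4, theta = 2.95245
Loop ends.

Final answer: 2.95245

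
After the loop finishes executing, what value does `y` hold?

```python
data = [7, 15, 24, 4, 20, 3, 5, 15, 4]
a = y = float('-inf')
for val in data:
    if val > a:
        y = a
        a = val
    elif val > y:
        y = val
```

Let's trace through this code step by step.

Initialize: data = [7, 15, 24, 4, 20, 3, 5, 15, 4]
Initialize: a = -inf
Initialize: y = -inf
Entering loop: for val in data:
After iteration 1: val = 7, a = 7, y = -inf
After iteration 2: val = 15, a = 15, y = 7
After iteration 3: val = 24, a = 24, y = 15
After iteration 4: val = 4, a = 24, y = 15
After iteration 5: val = 20, a = 24, y = 20
After iteration 6: val = 3, a = 24, y = 20
After iteration 7: val = 5, a = 24, y = 20
After iteration 8: val = 15, a = 24, y = 20
After iteration 9: val = 4, a = 24, y = 20
Loop ends.

Final answer: 20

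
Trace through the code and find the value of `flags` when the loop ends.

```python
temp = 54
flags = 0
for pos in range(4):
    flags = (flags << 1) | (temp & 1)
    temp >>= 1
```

Let's trace through this code step by step.

Initialize: temp = 54
Initialize: flags = 0
Entering loop: for pos in range(4):
After iteration 1: pos = 0, temp = 27, flags = 0
After iteration 2: pos = 1, temp = 13, flags = 1
After iteration 3: pos = 2, temp = 6, flags = 3
After iteration 4: pos = 3, temp = 3, flags = 6
Loop ends.

Final answer: 6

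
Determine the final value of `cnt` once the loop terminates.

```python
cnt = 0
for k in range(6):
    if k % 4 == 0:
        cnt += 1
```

Let's trace through this code step by step.

Initialize: cnt = 0
Entering loop: for k in range(6):
After iteration 1: k = 0, cnt = 1
After iteration 2: k = 1, cnt = 1
After iteration 3: k = 2, cnt = 1
After iteration 4: k = 3, cnt = 1
After iteration 5: k = 4, cnt = 2
After iteration 6: k = 5, cnt = 2
Loop ends.

Final answer: 2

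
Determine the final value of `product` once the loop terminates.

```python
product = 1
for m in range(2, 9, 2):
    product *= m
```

Let's trace through this code step by step.

Initialize: product = 1
Entering loop: for m in range(2, 9, 2):
After iteration 1: m = 2, product = 2
After iteration 2: m = 4, product = 8
After iteration 3: m = 6, product = 48
After iteration 4: m = 8, product = 384
Loop ends.

Final answer: 384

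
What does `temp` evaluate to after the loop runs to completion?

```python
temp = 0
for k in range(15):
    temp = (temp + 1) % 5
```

Let's trace through this code step by step.

Initialize: temp = 0
Entering loop: for k in range(15):
After iteration 1: k = 0, temp = 1
After iteration 2: k = 1, temp = 2
After iteration 3: k = 2, temp = 3
After iteration 4: k = 3, temp = 4
After iteration 5: k = 4, temp = 0
After iteration 6: k = 5, temp = 1
After iteration 7: k = 6, temp = 2
After iteration 8: k = 7, temp = 3
After iteration 9: k = 8, temp = 4
After iteration 10: k = 9, temp = 0
After iteration 11: k = 10, temp = 1
After iteration 12: k = 11, temp = 2
After iteration 13: k = 12, temp = 3
After iteration 14: k = 13, temp = 4
After iteration 15: k = 14, temp = 0
Loop ends.

Final answer: 0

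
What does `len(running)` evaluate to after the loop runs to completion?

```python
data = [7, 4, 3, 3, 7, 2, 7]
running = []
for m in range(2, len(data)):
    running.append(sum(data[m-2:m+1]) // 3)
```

Let's trace through this code step by step.

Initialize: data = [7, 4, 3, 3, 7, 2, 7]
Initialize: running = []
Entering loop: for m in range(2, len(data)):
After iteration 1: m = 2, running = [4]
After iteration 2: m = 3, running = [4, 3]
After iteration 3: m = 4, running = [4, 3, 4]
After iteration 4: m = 5, running = [4, 3, 4, 4]
After iteration 5: m = 6, running = [4, 3, 4, 4, 5]
Loop ends.
len(running) = 5

Final answer: 5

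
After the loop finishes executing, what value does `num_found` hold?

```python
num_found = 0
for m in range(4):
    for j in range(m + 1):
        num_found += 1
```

Let's trace through this code step by step.

Initialize: num_found = 0
Entering loop: for m in range(4):
After iteration 1: m = 0, num_found = 1, j = 0
After iteration 2: m = 1, num_found = 3, j = 1
After iteration 3: m = 2, num_found = 6, j = 2
After iteration 4: m = 3, num_found = 10, j = 3
Loop ends.

Final answer: 10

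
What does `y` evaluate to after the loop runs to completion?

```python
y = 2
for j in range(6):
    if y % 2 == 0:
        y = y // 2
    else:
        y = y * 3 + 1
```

Let's trace through this code step by step.

Initialize: y = 2
Entering loop: for j in range(6):
After iteration 1: j = 0, y = 1
After iteration 2: j = 1, y = 4
After iteration 3: j = 2, y = 2
After iteration 4: j = 3, y = 1
After iteration 5: j = 4, y = 4
After iteration 6: j = 5, y = 2
Loop ends.

Final answer: 2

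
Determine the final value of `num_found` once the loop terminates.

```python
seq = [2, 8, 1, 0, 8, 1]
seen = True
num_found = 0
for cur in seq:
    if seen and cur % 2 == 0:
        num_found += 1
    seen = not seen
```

Let's trace through this code step by step.

Initialize: seq = [2, 8, 1, 0, 8, 1]
Initialize: seen = True
Initialize: num_found = 0
Entering loop: for cur in seq:
After iteration 1: cur = 2, seen = False, num_found = 1
After iteration 2: cur = 8, seen = True, num_found = 1
After iteration 3: cur = 1, seen = False, num_found = 1
After iteration 4: cur = 0, seen = True, num_found = 1
After iteration 5: cur = 8, seen = False, num_found = 2
After iteration 6: cur = 1, seen = True, num_found = 2
Loop ends.

Final answer: 2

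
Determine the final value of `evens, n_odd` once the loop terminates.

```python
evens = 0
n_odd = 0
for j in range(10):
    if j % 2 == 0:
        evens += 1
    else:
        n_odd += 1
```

Let's trace through this code step by step.

Initialize: evens = 0
Initialize: n_odd = 0
Entering loop: for j in range(10):
After iteration 1: j = 0, evens = 1, n_odd = 0
After iteration 2: j = 1, evens = 1, n_odd = 1
After iteration 3: j = 2, evens = 2, n_odd = 1
After iteration 4: j = 3, evens = 2, n_odd = 2
After iteration 5: j = 4, evens = 3, n_odd = 2
After iteration 6: j = 5, evens = 3, n_odd = 3
After iteration 7: j = 6, evens = 4, n_odd = 3
After iteration 8: j = 7, evens = 4, n_odd = 4
After iteration 9: j = 8, evens = 5, n_odd = 4
After iteration 10: j = 9, evens = 5, n_odd = 5
Loop ends.

Final answer: 5, 5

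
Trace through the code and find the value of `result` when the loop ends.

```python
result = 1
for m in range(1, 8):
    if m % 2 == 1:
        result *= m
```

Let's trace through this code step by step.

Initialize: result = 1
Entering loop: for m in range(1, 8):
After iteration 1: m = 1, result = 1
After iteration 2: m = 2, result = 1
After iteration 3: m = 3, result = 3
After iteration 4: m = 4, result = 3
After iteration 5: m = 5, result = 15
After iteration 6: m = 6, result = 15
After iteration 7: m = 7, result = 105
Loop ends.

Final answer: 105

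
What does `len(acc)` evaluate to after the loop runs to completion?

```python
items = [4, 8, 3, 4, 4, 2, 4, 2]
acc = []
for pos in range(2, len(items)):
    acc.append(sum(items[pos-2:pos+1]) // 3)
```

Let's trace through this code step by step.

Initialize: items = [4, 8, 3, 4, 4, 2, 4, 2]
Initialize: acc = []
Entering loop: for pos in range(2, len(items)):
After iteration 1: pos = 2, acc = [5]
After iteration 2: pos = 3, acc = [5, 5]
After iteration 3: pos = 4, acc = [5, 5, 3]
After iteration 4: pos = 5, acc = [5, 5, 3, 3]
After iteration 5: pos = 6, acc = [5, 5, 3, 3, 3]
After iteration 6: pos = 7, acc = [5, 5, 3, 3, 3, 2]
Loop ends.
len(acc) = 6

Final answer: 6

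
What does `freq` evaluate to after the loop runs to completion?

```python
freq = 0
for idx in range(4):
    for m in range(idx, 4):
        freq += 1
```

Let's trace through this code step by step.

Initialize: freq = 0
Entering loop: for idx in range(4):
After iteration 1: idx = 0, freq = 4
After iteration 2: idx = 1, freq = 7
After iteration 3: idx = 2, freq = 9
After iteration 4: idx = 3, freq = 10
Loop ends.

Final answer: 10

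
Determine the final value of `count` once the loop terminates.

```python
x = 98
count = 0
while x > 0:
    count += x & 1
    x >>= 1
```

Let's trace through this code step by step.

Initialize: x = 98
Initialize: count = 0
Entering loop: while x > 0:
After iteration 1: x = 49, count = 0
After iteration 2: x = 24, count = 1
After iteration 3: x = 12, count = 1
After iteration 4: x = 6, count = 1
After iteration 5: x = 3, count = 1
After iteration 6: x = 1, count = 2
After iteration 7: x = 0, count = 3
Loop ends.

Final answer: 3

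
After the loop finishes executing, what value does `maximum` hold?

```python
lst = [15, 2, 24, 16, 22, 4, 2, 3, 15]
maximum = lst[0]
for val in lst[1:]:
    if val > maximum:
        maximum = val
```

Let's trace through this code step by step.

Initialize: lst = [15, 2, 24, 16, 22, 4, 2, 3, 15]
Initialize: maximum = 15
Entering loop: for val in lst[1:]:
After iteration 1: val = 2, maximum = 15
After iteration 2: val = 24, maximum = 24
After iteration 3: val = 16, maximum = 24
After iteration 4: val = 22, maximum = 24
After iteration 5: val = 4, maximum = 24
After iteration 6: val = 2, maximum = 24
After iteration 7: val = 3, maximum = 24
After iteration 8: val = 15, maximum = 24
Loop ends.

Final answer: 24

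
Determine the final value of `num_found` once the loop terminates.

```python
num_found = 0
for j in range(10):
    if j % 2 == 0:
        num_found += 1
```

Let's trace through this code step by step.

Initialize: num_found = 0
Entering loop: for j in range(10):
After iteration 1: j = 0, num_found = 1
After iteration 2: j = 1, num_found = 1
After iteration 3: j = 2, num_found = 2
After iteration 4: j = 3, num_found = 2
After iteration 5: j = 4, num_found = 3
After iteration 6: j = 5, num_found = 3
After iteration 7: j = 6, num_found = 4
After iteration 8: j = 7, num_found = 4
After iteration 9: j = 8, num_found = 5
After iteration 10: j = 9, num_found = 5
Loop ends.

Final answer: 5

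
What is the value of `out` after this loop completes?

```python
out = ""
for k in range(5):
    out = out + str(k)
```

Let's trace through this code step by step.

Initialize: out = ''
Entering loop: for k in range(5):
After iteration 1: k = 0, out = '0'
After iteration 2: k = 1, out = '01'
After iteration 3: k = 2, out = '012'
After iteration 4: k = 3, out = '0123'
After iteration 5: k = 4, out = '01234'
Loop ends.

Final answer: '01234'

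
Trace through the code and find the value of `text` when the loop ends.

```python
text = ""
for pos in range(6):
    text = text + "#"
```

Let's trace through this code step by step.

Initialize: text = ''
Entering loop: for pos in range(6):
After iteration 1: pos = 0, text = '#'
After iteration 2: pos = 1, text = '##'
After iteration 3: pos = 2, text = '###'
After iteration 4: pos = 3, text = '####'
After iteration 5: pos = 4, text = '#####'
After iteration 6: pos = 5, text = '######'
Loop ends.

Final answer: '######'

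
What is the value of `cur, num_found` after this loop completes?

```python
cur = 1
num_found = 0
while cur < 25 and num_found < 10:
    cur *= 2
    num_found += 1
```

Let's trace through this code step by step.

Initialize: cur = 1
Initialize: num_found = 0
Entering loop: while cur < 25 and num_found < 10:
After iteration 1: cur = 2, num_found = 1
After iteration 2: cur = 4, num_found = 2
After iteration 3: cur = 8, num_found = 3
After iteration 4: cur = 16, num_found = 4
After iteration 5: cur = 32, num_found = 5
Loop ends.

Final answer: 32, 5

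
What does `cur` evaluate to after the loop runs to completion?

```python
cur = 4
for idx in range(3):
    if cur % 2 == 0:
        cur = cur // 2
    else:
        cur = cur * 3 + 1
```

Let's trace through this code step by step.

Initialize: cur = 4
Entering loop: for idx in range(3):
After iteration 1: idx = 0, cur = 2
After iteration 2: idx = 1, cur = 1
After iteration 3: idx = 2, cur = 4
Loop ends.

Final answer: 4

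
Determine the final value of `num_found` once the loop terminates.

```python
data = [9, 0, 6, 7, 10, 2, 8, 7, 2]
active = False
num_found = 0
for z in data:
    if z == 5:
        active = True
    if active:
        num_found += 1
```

Let's trace through this code step by step.

Initialize: data = [9, 0, 6, 7, 10, 2, 8, 7, 2]
Initialize: active = False
Initialize: num_found = 0
Entering loop: for z in data:
After iteration 1: z = 9, num_found = 0
After iteration 2: z = 0, num_found = 0
After iteration 3: z = 6, num_found = 0
After iteration 4: z = 7, num_found = 0
After iteration 5: z = 10, num_found = 0
After iteration 6: z = 2, num_found = 0
After iteration 7: z = 8, num_found = 0
After iteration 8: z = 7, num_found = 0
After iteration 9: z = 2, num_found = 0
Loop ends.

Final answer: 0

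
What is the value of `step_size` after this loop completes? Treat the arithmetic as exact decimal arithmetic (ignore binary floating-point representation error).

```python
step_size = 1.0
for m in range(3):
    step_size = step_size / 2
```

Let's trace through this code step by step.

Initialize: step_size = 1.0
Entering loop: for m in range(3):
After iteration 1: m = 0, step_size = 0.5
After iteration 2: m = 1, step_size = 0.25
After iteration 3: m = 2, step_size = 0.125
Loop ends.

Final answer: 0.125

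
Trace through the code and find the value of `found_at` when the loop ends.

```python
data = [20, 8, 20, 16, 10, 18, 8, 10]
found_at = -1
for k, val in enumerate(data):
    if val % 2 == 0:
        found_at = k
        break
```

Let's trace through this code step by step.

Initialize: data = [20, 8, 20, 16, 10, 18, 8, 10]
Initialize: found_at = -1
Entering loop: for k, val in enumerate(data):
After iteration 1: k = 0, val = 20, found_at = 0
Loop ends.

Final answer: 0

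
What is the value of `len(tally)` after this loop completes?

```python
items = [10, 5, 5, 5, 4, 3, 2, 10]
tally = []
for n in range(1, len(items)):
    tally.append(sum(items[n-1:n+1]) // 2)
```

Let's trace through this code step by step.

Initialize: items = [10, 5, 5, 5, 4, 3, 2, 10]
Initialize: tally = []
Entering loop: for n in range(1, len(items)):
After iteration 1: n = 1, tally = [7]
After iteration 2: n = 2, tally = [7, 5]
After iteration 3: n = 3, tally = [7, 5, 5]
After iteration 4: n = 4, tally = [7, 5, 5, 4]
After iteration 5: n = 5, tally = [7, 5, 5, 4, 3]
After iteration 6: n = 6, tally = [7, 5, 5, 4, 3, 2]
After iteration 7: n = 7, tally = [7, 5, 5, 4, 3, 2, 6]
Loop ends.
len(tally) = 7

Final answer: 7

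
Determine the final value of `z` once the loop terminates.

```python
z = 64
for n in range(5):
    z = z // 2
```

Let's trace through this code step by step.

Initialize: z = 64
Entering loop: for n in range(5):
After iteration 1: n = 0, z = 32
After iteration 2: n = 1, z = 16
After iteration 3: n = 2, z = 8
After iteration 4: n = 3, z = 4
After iteration 5: n = 4, z = 2
Loop ends.

Final answer: 2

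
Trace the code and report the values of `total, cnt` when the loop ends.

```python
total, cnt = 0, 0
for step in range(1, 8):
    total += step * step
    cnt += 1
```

Let's trace through this code step by step.

Initialize: total = 0
Initialize: cnt = 0
Entering loop: for step in range(1, 8):
After iteration 1: step = 1, total = 1, cnt = 1
After iteration 2: step = 2, total = 5, cnt = 2
After iteration 3: step = 3, total = 14, cnt = 3
After iteration 4: step = 4, total = 30, cnt = 4
After iteration 5: step = 5, total = 55, cnt = 5
After iteration 6: step = 6, total = 91, cnt = 6
After iteration 7: step = 7, total = 140, cnt = 7
Loop ends.

Final answer: 140, 7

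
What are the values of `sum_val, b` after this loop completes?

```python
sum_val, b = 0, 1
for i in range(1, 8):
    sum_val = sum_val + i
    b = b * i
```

Let's trace through this code step by step.

Initialize: sum_val = 0
Initialize: b = 1
Entering loop: for i in range(1, 8):
After iteration 1: i = 1, sum_val = 1, b = 1
After iteration 2: i = 2, sum_val = 3, b = 2
After iteration 3: i = 3, sum_val = 6, b = 6
After iteration 4: i = 4, sum_val = 10, b = 24
After iteration 5: i = 5, sum_val = 15, b = 120
After iteration 6: i = 6, sum_val = 21, b = 720
After iteration 7: i = 7, sum_val = 28, b = 5040
Loop ends.

Final answer: 28, 5040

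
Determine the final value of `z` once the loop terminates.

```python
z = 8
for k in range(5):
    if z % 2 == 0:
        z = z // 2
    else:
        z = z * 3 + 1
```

Let's trace through this code step by step.

Initialize: z = 8
Entering loop: for k in range(5):
After iteration 1: k = 0, z = 4
After iteration 2: k = 1, z = 2
After iteration 3: k = 2, z = 1
After iteration 4: k = 3, z = 4
After iteration 5: k = 4, z = 2
Loop ends.

Final answer: 2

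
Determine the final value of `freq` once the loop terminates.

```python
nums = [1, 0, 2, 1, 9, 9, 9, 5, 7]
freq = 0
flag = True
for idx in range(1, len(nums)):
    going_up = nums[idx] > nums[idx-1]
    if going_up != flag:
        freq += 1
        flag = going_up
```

Let's trace through this code step by step.

Initialize: nums = [1, 0, 2, 1, 9, 9, 9, 5, 7]
Initialize: freq = 0
Initialize: flag = True
Entering loop: for idx in range(1, len(nums)):
After iteration 1: idx = 1, freq = 1, flag = False, going_up = False
After iteration 2: idx = 2, freq = 2, flag = True, going_up = True
After iteration 3: idx = 3, freq = 3, flag = False, going_up = False
After iteration 4: idx = 4, freq = 4, flag = True, going_up = True
After iteration 5: idx = 5, freq = 5, flag = False, going_up = False
After iteration 6: idx = 6, freq = 5, flag = False, going_up = False
After iteration 7: idx = 7, freq = 5, flag = False, going_up = False
After iteration 8: idx = 8, freq = 6, flag = True, going_up = True
Loop ends.

Final answer: 6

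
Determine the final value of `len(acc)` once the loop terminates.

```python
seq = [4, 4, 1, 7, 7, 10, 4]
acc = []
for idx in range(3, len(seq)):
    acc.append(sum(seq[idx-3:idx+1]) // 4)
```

Let's trace through this code step by step.

Initialize: seq = [4, 4, 1, 7, 7, 10, 4]
Initialize: acc = []
Entering loop: for idx in range(3, len(seq)):
After iteration 1: idx = 3, acc = [4]
After iteration 2: idx = 4, acc = [4, 4]
After iteration 3: idx = 5, acc = [4, 4, 6]
After iteration 4: idx = 6, acc = [4, 4, 6, 7]
Loop ends.
len(acc) = 4

Final answer: 4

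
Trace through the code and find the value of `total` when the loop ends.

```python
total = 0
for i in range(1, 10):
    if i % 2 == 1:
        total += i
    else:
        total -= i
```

Let's trace through this code step by step.

Initialize: total = 0
Entering loop: for i in range(1, 10):
After iteration 1: i = 1, total = 1
After iteration 2: i = 2, total = -1
After iteration 3: i = 3, total = 2
After iteration 4: i = 4, total = -2
After iteration 5: i = 5, total = 3
After iteration 6: i = 6, total = -3
After iteration 7: i = 7, total = 4
After iteration 8: i = 8, total = -4
After iteration 9: i = 9, total = 5
Loop ends.

Final answer: 5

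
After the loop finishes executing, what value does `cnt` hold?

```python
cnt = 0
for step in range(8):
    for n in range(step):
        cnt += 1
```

Let's trace through this code step by step.

Initialize: cnt = 0
Entering loop: for step in range(8):
After iteration 1: step = 0, cnt = 0
After iteration 2: step = 1, cnt = 1, n = 0
After iteration 3: step = 2, cnt = 3, n = 1
After iteration 4: step = 3, cnt = 6, n = 2
After iteration 5: step = 4, cnt = 10, n = 3
After iteration 6: step = 5, cnt = 15, n = 4
After iteration 7: step = 6, cnt = 21, n = 5
After iteration 8: step = 7, cnt = 28, n = 6
Loop ends.

Final answer: 28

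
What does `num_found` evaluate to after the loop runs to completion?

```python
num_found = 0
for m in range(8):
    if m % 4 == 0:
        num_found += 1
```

Let's trace through this code step by step.

Initialize: num_found = 0
Entering loop: for m in range(8):
After iteration 1: m = 0, num_found = 1
After iteration 2: m = 1, num_found = 1
After iteration 3: m = 2, num_found = 1
After iteration 4: m = 3, num_found = 1
After iteration 5: m = 4, num_found = 2
After iteration 6: m = 5, num_found = 2
After iteration 7: m = 6, num_found = 2
After iteration 8: m = 7, num_found = 2
Loop ends.

Final answer: 2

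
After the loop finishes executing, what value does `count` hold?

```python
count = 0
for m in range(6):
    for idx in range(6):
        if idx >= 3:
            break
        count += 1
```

Let's trace through this code step by step.

Initialize: count = 0
Entering loop: for m in range(6):
After iteration 1: m = 0, count = 3
After iteration 2: m = 1, count = 6
After iteration 3: m = 2, count = 9
After iteration 4: m = 3, count = 12
After iteration 5: m = 4, count = 15
After iteration 6: m = 5, count = 18
Loop ends.

Final answer: 18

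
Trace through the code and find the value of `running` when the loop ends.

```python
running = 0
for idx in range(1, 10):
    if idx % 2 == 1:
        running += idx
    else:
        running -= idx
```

Let's trace through this code step by step.

Initialize: running = 0
Entering loop: for idx in range(1, 10):
After iteration 1: idx = 1, running = 1
After iteration 2: idx = 2, running = -1
After iteration 3: idx = 3, running = 2
After iteration 4: idx = 4, running = -2
After iteration 5: idx = 5, running = 3
After iteration 6: idx = 6, running = -3
After iteration 7: idx = 7, running = 4
After iteration 8: idx = 8, running = -4
After iteration 9: idx = 9, running = 5
Loop ends.

Final answer: 5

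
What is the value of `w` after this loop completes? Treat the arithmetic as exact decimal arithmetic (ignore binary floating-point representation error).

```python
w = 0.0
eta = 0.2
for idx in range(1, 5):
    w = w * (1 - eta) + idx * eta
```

Let's trace through this code step by step.

Initialize: w = 0.0
Initialize: eta = 0.2
Entering loop: for idx in range(1, 5):
After iteration 1: idx = 1, w = 0.2
After iteration 2: idx = 2, w = 0.56
After iteration 3: idx = 3, w = 1.048
After iteration 4: idx = 4, w = 1.6384
Loop ends.

Final answer: 1.6384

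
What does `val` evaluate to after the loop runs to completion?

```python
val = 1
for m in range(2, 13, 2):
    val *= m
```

Let's trace through this code step by step.

Initialize: val = 1
Entering loop: for m in range(2, 13, 2):
After iteration 1: m = 2, val = 2
After iteration 2: m = 4, val = 8
After iteration 3: m = 6, val = 48
After iteration 4: m = 8, val = 384
After iteration 5: m = 10, val = 3840
After iteration 6: m = 12, val = 46080
Loop ends.

Final answer: 46080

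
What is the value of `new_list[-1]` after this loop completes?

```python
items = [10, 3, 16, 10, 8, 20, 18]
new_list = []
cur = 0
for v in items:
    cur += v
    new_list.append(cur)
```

Let's trace through this code step by step.

Initialize: items = [10, 3, 16, 10, 8, 20, 18]
Initialize: new_list = []
Initialize: cur = 0
Entering loop: for v in items:
After iteration 1: v = 10, new_list = [10], cur = 10
After iteration 2: v = 3, new_list = [10, 13], cur = 13
After iteration 3: v = 16, new_list = [10, 13, 29], cur = 29
After iteration 4: v = 10, new_list = [10, 13, 29, 39], cur = 39
After iteration 5: v = 8, new_list = [10, 13, 29, 39, 47], cur = 47
After iteration 6: v = 20, new_list = [10, 13, 29, 39, 47, 67], cur = 67
After iteration 7: v = 18, new_list = [10, 13, 29, 39, 47, 67, 85], cur = 85
Loop ends.
new_list[-1] = 85

Final answer: 85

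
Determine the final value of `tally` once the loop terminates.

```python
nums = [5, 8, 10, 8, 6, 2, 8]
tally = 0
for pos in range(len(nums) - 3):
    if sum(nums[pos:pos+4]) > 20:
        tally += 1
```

Let's trace through this code step by step.

Initialize: nums = [5, 8, 10, 8, 6, 2, 8]
Initialize: tally = 0
Entering loop: for pos in range(len(nums) - 3):
After iteration 1: pos = 0, tally = 1
After iteration 2: pos = 1, tally = 2
After iteration 3: pos = 2, tally = 3
After iteration 4: pos = 3, tally = 4
Loop ends.

Final answer: 4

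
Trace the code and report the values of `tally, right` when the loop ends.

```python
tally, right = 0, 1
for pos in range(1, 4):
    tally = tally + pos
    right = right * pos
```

Let's trace through this code step by step.

Initialize: tally = 0
Initialize: right = 1
Entering loop: for pos in range(1, 4):
After iteration 1: pos = 1, tally = 1, right = 1
After iteration 2: pos = 2, tally = 3, right = 2
After iteration 3: pos = 3, tally = 6, right = 6
Loop ends.

Final answer: 6, 6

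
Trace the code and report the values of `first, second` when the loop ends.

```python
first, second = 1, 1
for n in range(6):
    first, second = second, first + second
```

Let's trace through this code step by step.

Initialize: first = 1
Initialize: second = 1
Entering loop: for n in range(6):
After iteration 1: n = 0, first = 1, second = 2
After iteration 2: n = 1, first = 2, second = 3
After iteration 3: n = 2, first = 3, second = 5
After iteration 4: n = 3, first = 5, second = 8
After iteration 5: n = 4, first = 8, second = 13
After iteration 6: n = 5, first = 13, second = 21
Loop ends.

Final answer: 13, 21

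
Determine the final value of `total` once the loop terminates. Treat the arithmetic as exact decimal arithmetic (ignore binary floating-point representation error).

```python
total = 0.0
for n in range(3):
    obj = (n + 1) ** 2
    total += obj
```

Let's trace through this code step by step.

Initialize: total = 0.0
Entering loop: for n in range(3):
After iteration 1: n = 0, total = 1.0, obj = 1
After iteration 2: n = 1, total = 5.0, obj = 4
After iteration 3: n = 2, total = 14.0, obj = 9
Loop ends.

Final answer: 14.0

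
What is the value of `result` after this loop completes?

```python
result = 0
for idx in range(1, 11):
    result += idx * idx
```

Let's trace through this code step by step.

Initialize: result = 0
Entering loop: for idx in range(1, 11):
After iteration 1: idx = 1, result = 1
After iteration 2: idx = 2, result = 5
After iteration 3: idx = 3, result = 14
After iteration 4: idx = 4, result = 30
After iteration 5: idx = 5, result = 55
After iteration 6: idx = 6, result = 91
After iteration 7: idx = 7, result = 140
After iteration 8: idx = 8, result = 204
After iteration 9: idx = 9, result = 285
After iteration 10: idx = 10, result = 385
Loop ends.

Final answer: 385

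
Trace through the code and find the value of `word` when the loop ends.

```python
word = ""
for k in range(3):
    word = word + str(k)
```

Let's trace through this code step by step.

Initialize: word = ''
Entering loop: for k in range(3):
After iteration 1: k = 0, word = '0'
After iteration 2: k = 1, word = '01'
After iteration 3: k = 2, word = '012'
Loop ends.

Final answer: '012'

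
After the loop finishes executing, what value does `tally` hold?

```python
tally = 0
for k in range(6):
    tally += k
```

Let's trace through this code step by step.

Initialize: tally = 0
Entering loop: for k in range(6):
After iteration 1: k = 0, tally = 0
After iteration 2: k = 1, tally = 1
After iteration 3: k = 2, tally = 3
After iteration 4: k = 3, tally = 6
After iteration 5: k = 4, tally = 10
After iteration 6: k = 5, tally = 15
Loop ends.

Final answer: 15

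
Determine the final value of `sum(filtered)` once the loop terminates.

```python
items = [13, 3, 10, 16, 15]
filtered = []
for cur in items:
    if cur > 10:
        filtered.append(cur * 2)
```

Let's trace through this code step by step.

Initialize: items = [13, 3, 10, 16, 15]
Initialize: filtered = []
Entering loop: for cur in items:
After iteration 1: cur = 13, filtered = [26]
After iteration 2: cur = 3, filtered = [26]
After iteration 3: cur = 10, filtered = [26]
After iteration 4: cur = 16, filtered = [26, 32]
After iteration 5: cur = 15, filtered = [26, 32, 30]
Loop ends.
sum(filtered) = 88

Final answer: 88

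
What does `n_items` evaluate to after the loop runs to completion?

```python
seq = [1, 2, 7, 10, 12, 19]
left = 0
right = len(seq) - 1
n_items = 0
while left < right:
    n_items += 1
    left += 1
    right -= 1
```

Let's trace through this code step by step.

Initialize: seq = [1, 2, 7, 10, 12, 19]
Initialize: left = 0
Initialize: right = 5
Initialize: n_items = 0
Entering loop: while left < right:
After iteration 1: left = 1, right = 4, n_items = 1
After iteration 2: left = 2, right = 3, n_items = 2
After iteration 3: left = 3, right = 2, n_items = 3
Loop ends.

Final answer: 3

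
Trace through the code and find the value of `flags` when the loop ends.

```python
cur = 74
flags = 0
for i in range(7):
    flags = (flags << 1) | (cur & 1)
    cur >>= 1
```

Let's trace through this code step by step.

Initialize: cur = 74
Initialize: flags = 0
Entering loop: for i in range(7):
After iteration 1: i = 0, cur = 37, flags = 0
After iteration 2: i = 1, cur = 18, flags = 1
After iteration 3: i = 2, cur = 9, flags = 2
After iteration 4: i = 3, cur = 4, flags = 5
After iteration 5: i = 4, cur = 2, flags = 10
After iteration 6: i = 5, cur = 1, flags = 20
After iteration 7: i = 6, cur = 0, flags = 41
Loop ends.

Final answer: 41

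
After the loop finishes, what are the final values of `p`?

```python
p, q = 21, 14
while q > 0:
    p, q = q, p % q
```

Let's trace through this code step by step.

Initialize: p = 21
Initialize: q = 14
Entering loop: while q > 0:
After iteration 1: p = 14, q = 7
After iteration 2: p = 7, q = 0
Loop ends.

Final answer: 7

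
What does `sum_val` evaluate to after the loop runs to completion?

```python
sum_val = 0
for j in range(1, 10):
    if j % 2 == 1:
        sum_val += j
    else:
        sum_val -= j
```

Let's trace through this code step by step.

Initialize: sum_val = 0
Entering loop: for j in range(1, 10):
After iteration 1: j = 1, sum_val = 1
After iteration 2: j = 2, sum_val = -1
After iteration 3: j = 3, sum_val = 2
After iteration 4: j = 4, sum_val = -2
After iteration 5: j = 5, sum_val = 3
After iteration 6: j = 6, sum_val = -3
After iteration 7: j = 7, sum_val = 4
After iteration 8: j = 8, sum_val = -4
After iteration 9: j = 9, sum_val = 5
Loop ends.

Final answer: 5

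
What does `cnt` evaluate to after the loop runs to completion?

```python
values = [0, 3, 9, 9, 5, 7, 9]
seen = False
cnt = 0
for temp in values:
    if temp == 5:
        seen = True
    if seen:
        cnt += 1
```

Let's trace through this code step by step.

Initialize: values = [0, 3, 9, 9, 5, 7, 9]
Initialize: seen = False
Initialize: cnt = 0
Entering loop: for temp in values:
After iteration 1: temp = 0, seen = False, cnt = 0
After iteration 2: temp = 3, seen = False, cnt = 0
After iteration 3: temp = 9, seen = False, cnt = 0
After iteration 4: temp = 9, seen = False, cnt = 0
After iteration 5: temp = 5, seen = True, cnt = 1
After iteration 6: temp = 7, seen = True, cnt = 2
After iteration 7: temp = 9, seen = True, cnt = 3
Loop ends.

Final answer: 3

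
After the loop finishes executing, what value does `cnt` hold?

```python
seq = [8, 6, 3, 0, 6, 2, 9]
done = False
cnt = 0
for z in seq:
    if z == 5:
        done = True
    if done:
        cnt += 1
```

Let's trace through this code step by step.

Initialize: seq = [8, 6, 3, 0, 6, 2, 9]
Initialize: done = False
Initialize: cnt = 0
Entering loop: for z in seq:
After iteration 1: z = 8, cnt = 0
After iteration 2: z = 6, cnt = 0
After iteration 3: z = 3, cnt = 0
After iteration 4: z = 0, cnt = 0
After iteration 5: z = 6, cnt = 0
After iteration 6: z = 2, cnt = 0
After iteration 7: z = 9, cnt = 0
Loop ends.

Final answer: 0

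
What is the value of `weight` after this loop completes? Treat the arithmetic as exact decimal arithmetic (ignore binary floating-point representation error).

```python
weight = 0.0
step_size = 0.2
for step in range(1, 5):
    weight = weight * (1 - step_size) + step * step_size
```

Let's trace through this code step by step.

Initialize: weight = 0.0
Initialize: step_size = 0.2
Entering loop: for step in range(1, 5):
After iteration 1: step = 1, weight = 0.2
After iteration 2: step = 2, weight = 0.56
After iteration 3: step = 3, weight = 1.048
After iteration 4: step = 4, weight = 1.6384
Loop ends.

Final answer: 1.6384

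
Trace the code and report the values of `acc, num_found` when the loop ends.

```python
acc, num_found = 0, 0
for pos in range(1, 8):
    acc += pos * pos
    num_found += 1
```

Let's trace through this code step by step.

Initialize: acc = 0
Initialize: num_found = 0
Entering loop: for pos in range(1, 8):
After iteration 1: pos = 1, acc = 1, num_found = 1
After iteration 2: pos = 2, acc = 5, num_found = 2
After iteration 3: pos = 3, acc = 14, num_found = 3
After iteration 4: pos = 4, acc = 30, num_found = 4
After iteration 5: pos = 5, acc = 55, num_found = 5
After iteration 6: pos = 6, acc = 91, num_found = 6
After iteration 7: pos = 7, acc = 140, num_found = 7
Loop ends.

Final answer: 140, 7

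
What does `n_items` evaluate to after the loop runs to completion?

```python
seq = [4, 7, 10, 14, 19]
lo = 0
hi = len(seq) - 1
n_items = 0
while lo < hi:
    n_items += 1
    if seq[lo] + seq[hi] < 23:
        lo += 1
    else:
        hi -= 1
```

Let's trace through this code step by step.

Initialize: seq = [4, 7, 10, 14, 19]
Initialize: lo = 0
Initialize: hi = 4
Initialize: n_items = 0
Entering loop: while lo < hi:
After iteration 1: lo = 0, hi = 3, n_items = 1
After iteration 2: lo = 1, hi = 3, n_items = 2
After iteration 3: lo = 2, hi = 3, n_items = 3
After iteration 4: lo = 2, hi = 2, n_items = 4
Loop ends.

Final answer: 4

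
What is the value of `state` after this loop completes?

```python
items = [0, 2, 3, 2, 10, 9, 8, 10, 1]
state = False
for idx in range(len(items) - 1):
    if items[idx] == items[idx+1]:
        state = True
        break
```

Let's trace through this code step by step.

Initialize: items = [0, 2, 3, 2, 10, 9, 8, 10, 1]
Initialize: state = False
Entering loop: for idx in range(len(items) - 1):
After iteration 1: idx = 0, state = False
After iteration 2: idx = 1, state = False
After iteration 3: idx = 2, state = False
After iteration 4: idx = 3, state = False
After iteration 5: idx = 4, state = False
After iteration 6: idx = 5, state = False
After iteration 7: idx = 6, state = False
After iteration 8: idx = 7, state = False
Loop ends.

Final answer: False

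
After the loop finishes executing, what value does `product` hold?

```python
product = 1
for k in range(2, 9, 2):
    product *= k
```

Let's trace through this code step by step.

Initialize: product = 1
Entering loop: for k in range(2, 9, 2):
After iteration 1: k = 2, product = 2
After iteration 2: k = 4, product = 8
After iteration 3: k = 6, product = 48
After iteration 4: k = 8, product = 384
Loop ends.

Final answer: 384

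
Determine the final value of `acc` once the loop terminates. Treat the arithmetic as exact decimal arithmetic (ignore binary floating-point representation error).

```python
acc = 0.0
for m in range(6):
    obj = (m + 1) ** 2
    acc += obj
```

Let's trace through this code step by step.

Initialize: acc = 0.0
Entering loop: for m in range(6):
After iteration 1: m = 0, acc = 1.0, obj = 1
After iteration 2: m = 1, acc = 5.0, obj = 4
After iteration 3: m = 2, acc = 14.0, obj = 9
After iteration 4: m = 3, acc = 30.0, obj = 16
After iteration 5: m = 4, acc = 55.0, obj = 25
After iteration 6: m = 5, acc = 91.0, obj = 36
Loop ends.

Final answer: 91.0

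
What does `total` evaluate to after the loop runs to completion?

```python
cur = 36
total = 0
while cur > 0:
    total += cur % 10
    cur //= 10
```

Let's trace through this code step by step.

Initialize: cur = 36
Initialize: total = 0
Entering loop: while cur > 0:
After iteration 1: cur = 3, total = 6
After iteration 2: cur = 0, total = 9
Loop ends.

Final answer: 9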